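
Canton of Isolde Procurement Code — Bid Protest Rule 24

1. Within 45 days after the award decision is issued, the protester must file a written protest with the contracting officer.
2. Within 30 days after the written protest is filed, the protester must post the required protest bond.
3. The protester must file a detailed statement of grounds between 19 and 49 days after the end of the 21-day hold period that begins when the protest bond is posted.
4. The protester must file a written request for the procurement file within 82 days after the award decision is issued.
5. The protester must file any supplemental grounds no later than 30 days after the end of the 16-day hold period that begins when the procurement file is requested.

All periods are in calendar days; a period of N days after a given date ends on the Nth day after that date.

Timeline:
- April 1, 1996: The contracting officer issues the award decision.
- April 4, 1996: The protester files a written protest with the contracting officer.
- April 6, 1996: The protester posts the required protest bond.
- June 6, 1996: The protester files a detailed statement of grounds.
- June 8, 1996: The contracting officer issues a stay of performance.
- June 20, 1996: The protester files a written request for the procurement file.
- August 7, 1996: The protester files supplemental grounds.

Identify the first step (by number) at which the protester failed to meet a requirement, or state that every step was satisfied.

Step 5

(1) due by April 1, 1996 + 45 days = May 16, 1996; completed April 4, 1996, before the deadline.
(2) due by April 4, 1996 + 30 days = May 4, 1996; April 6, 1996 is within that limit.
(3) the permitted window runs from April 27, 1996 + 19 = May 16, 1996 to April 27, 1996 + 49 = June 15, 1996; June 6, 1996 falls inside that range.
(4) due by April 1, 1996 + 82 days = June 22, 1996; done June 20, 1996 — timely.
(5) due by July 6, 1996 + 30 days = August 5, 1996; not done until August 7, 1996, 2 days after the deadline.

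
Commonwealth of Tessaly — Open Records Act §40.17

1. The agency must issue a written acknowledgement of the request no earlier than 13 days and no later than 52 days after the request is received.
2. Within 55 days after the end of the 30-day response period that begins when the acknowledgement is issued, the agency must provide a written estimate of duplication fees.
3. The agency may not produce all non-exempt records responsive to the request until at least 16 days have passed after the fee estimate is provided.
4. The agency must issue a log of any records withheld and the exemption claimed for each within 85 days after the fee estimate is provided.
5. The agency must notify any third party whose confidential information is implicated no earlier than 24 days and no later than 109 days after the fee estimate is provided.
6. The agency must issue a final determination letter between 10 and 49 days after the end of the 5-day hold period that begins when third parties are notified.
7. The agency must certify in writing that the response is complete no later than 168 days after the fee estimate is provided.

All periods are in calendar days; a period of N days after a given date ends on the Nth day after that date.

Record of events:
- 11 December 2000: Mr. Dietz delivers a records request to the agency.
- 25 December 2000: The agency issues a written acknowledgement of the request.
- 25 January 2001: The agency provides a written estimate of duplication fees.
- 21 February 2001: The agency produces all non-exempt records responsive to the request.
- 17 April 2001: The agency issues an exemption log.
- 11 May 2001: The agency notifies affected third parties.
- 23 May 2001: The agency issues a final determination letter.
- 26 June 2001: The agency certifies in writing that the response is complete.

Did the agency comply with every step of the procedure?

No

Step 1 — 13 and 52 days from 11 December 2000 (when the request is received) are 24 December 2000 and 1 February 2001 respectively; done 25 December 2000, which is between those dates.
Step 2 — counting 55 days from 24 January 2001 (end of the 30-day response period, which began when the acknowledgement is issued on 25 December 2000) gives a deadline of 20 March 2001; 25 January 2001 is within that limit.
Step 3 — must wait 16 days from 25 January 2001 (when the fee estimate is provided), so not before 10 February 2001; 21 February 2001 is on or after that date.
Step 4 — counting 85 days from 25 January 2001 (when the fee estimate is provided) gives a deadline of 20 April 2001; 17 April 2001 is within that limit.
Step 5 — 24 and 109 days from 25 January 2001 (when the fee estimate is provided) are 18 February 2001 and 14 May 2001 respectively; done 11 May 2001 — within the window.
Step 6 — 10 and 49 days from 16 May 2001 (end of the 5-day hold period, which began when third parties are notified on 11 May 2001) are 26 May 2001 and 4 July 2001 respectively; done 23 May 2001 — 3 days before the window opened.
The procedure was therefore not followed at step 6.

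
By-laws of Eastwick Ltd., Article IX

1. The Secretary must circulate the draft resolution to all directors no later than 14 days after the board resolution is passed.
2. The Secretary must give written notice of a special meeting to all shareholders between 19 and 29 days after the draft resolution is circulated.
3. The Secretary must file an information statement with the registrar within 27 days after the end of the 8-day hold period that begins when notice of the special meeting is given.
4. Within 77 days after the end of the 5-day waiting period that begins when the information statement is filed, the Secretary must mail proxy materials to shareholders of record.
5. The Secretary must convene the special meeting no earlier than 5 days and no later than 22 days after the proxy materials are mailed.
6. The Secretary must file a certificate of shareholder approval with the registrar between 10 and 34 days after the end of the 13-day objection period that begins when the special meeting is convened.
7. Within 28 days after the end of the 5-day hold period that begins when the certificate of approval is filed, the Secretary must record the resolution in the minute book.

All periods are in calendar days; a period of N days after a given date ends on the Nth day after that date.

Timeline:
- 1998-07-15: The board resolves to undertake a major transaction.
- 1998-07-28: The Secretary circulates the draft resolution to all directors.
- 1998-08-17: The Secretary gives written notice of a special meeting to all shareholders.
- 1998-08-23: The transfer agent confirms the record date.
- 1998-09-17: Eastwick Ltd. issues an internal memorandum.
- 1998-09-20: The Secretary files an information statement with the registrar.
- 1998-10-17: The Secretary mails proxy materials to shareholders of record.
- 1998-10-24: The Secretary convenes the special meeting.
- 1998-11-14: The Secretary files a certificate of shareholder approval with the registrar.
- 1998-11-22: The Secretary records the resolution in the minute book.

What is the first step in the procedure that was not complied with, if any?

Step 6

(1) due by 1998-07-15 + 14 days = 1998-07-29; 1998-07-28 is within that limit.
(2) the permitted window runs from 1998-07-28 + 19 = 1998-08-16 to 1998-07-28 + 29 = 1998-08-26; done 1998-08-17 — within the window.
(3) due by 1998-08-25 + 27 days = 1998-09-21; done 1998-09-20 — timely.
(4) due by 1998-09-25 + 77 days = 1998-12-11; completed 1998-10-17, before the deadline.
(5) the permitted window runs from 1998-10-17 + 5 = 1998-10-22 to 1998-10-17 + 22 = 1998-11-08; done 1998-10-24, which is between those dates.
(6) the permitted window runs from 1998-11-06 + 10 = 1998-11-16 to 1998-11-06 + 34 = 1998-12-10; done 1998-11-14 — 2 days before the window opened.
The analysis stops there.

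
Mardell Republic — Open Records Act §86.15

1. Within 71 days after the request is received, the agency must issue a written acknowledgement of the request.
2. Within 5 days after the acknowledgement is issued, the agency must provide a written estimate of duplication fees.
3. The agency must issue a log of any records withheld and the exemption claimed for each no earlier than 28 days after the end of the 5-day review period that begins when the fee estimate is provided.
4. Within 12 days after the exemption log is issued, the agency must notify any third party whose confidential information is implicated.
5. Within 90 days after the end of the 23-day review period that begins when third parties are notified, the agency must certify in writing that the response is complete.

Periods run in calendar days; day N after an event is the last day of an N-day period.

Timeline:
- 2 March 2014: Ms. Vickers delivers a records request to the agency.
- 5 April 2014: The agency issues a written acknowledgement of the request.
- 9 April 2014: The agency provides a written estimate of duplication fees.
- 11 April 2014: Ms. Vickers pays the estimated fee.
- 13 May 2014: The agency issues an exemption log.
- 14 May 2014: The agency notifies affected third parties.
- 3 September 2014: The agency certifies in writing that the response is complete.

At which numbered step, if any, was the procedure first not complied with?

None — every step was satisfied

Step 1: 71 days after 2 March 2014 (when the request is received) is 12 May 2014; done 5 April 2014 — timely.
Step 2: 5 days after 5 April 2014 (when the acknowledgement is issued) is 10 April 2014; completed 9 April 2014, before the deadline.
Step 3: the earliest permitted date is 28 days after 14 April 2014 (end of the 5-day review period, which began when the fee estimate is provided on 9 April 2014), i.e. 12 May 2014; done 13 May 2014 — permitted.
Step 4: 12 days after 13 May 2014 (when the exemption log is issued) is 25 May 2014; 14 May 2014 is within that limit.
Step 5: 90 days after 6 June 2014 (end of the 23-day review period, which began when third parties are notified on 14 May 2014) is 4 September 2014; done 3 September 2014 — timely.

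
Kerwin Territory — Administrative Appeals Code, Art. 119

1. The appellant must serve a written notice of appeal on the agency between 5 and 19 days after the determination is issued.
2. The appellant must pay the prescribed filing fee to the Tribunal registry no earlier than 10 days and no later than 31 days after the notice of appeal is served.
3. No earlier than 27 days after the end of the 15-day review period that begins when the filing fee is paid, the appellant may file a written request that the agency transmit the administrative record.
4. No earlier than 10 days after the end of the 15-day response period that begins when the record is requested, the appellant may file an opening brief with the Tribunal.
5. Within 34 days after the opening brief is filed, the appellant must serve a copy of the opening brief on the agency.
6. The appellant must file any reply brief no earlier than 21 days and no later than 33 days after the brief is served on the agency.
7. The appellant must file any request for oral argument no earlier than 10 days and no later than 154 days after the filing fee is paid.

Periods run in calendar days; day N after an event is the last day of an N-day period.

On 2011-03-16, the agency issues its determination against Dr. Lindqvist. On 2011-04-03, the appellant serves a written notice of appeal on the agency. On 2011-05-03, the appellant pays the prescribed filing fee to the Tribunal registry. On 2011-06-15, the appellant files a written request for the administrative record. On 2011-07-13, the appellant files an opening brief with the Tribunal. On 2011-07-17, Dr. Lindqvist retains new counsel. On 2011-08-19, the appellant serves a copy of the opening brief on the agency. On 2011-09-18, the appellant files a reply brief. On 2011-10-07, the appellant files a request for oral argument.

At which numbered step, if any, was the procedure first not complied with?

Step 5

Step 1: the window is 5–19 days after 2011-03-16 (when the determination is issued), so 2011-03-21 through 2011-04-04; done 2011-04-03, which is between those dates.
Step 2: the window is 10–31 days after 2011-04-03 (when the notice of appeal is served), so 2011-04-13 through 2011-05-04; 2011-05-03 falls inside that range.
Step 3: the earliest permitted date is 27 days after 2011-05-18 (end of the 15-day review period, which began when the filing fee is paid on 2011-05-03), i.e. 2011-06-14; done 2011-06-15, after the minimum wait.
Step 4: the earliest permitted date is 10 days after 2011-06-30 (end of the 15-day response period, which began when the record is requested on 2011-06-15), i.e. 2011-07-10; done 2011-07-13, after the minimum wait.
Step 5: 34 days after 2011-07-13 (when the opening brief is filed) is 2011-08-16; done 2011-08-19 — 3 days late.
No need to go further; step 5 was not satisfied.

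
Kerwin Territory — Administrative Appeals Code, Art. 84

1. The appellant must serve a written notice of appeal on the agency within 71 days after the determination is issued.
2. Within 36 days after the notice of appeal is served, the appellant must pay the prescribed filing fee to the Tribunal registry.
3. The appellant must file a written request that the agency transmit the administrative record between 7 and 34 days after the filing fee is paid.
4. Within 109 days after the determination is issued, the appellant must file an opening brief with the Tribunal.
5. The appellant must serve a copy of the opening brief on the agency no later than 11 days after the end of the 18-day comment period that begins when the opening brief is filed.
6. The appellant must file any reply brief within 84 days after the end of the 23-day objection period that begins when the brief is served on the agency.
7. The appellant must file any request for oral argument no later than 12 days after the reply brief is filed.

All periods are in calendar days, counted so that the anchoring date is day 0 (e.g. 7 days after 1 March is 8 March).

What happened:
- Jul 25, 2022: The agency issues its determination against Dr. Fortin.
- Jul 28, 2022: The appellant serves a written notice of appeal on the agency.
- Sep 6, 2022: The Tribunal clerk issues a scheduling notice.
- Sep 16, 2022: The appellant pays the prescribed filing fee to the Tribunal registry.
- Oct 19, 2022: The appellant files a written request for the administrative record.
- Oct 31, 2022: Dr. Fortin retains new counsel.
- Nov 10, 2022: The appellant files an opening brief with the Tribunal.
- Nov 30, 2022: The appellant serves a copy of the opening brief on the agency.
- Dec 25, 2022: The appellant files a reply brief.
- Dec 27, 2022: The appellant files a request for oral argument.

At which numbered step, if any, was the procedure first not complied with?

Step 2

Step 1 — counting 71 days from Jul 25, 2022 (when the determination is issued) gives a deadline of Oct 4, 2022; completed Jul 28, 2022, before the deadline.
Step 2 — counting 36 days from Jul 28, 2022 (when the notice of appeal is served) gives a deadline of Sep 2, 2022; Sep 16, 2022 misses that deadline by 14 days.
That is the first point of non-compliance.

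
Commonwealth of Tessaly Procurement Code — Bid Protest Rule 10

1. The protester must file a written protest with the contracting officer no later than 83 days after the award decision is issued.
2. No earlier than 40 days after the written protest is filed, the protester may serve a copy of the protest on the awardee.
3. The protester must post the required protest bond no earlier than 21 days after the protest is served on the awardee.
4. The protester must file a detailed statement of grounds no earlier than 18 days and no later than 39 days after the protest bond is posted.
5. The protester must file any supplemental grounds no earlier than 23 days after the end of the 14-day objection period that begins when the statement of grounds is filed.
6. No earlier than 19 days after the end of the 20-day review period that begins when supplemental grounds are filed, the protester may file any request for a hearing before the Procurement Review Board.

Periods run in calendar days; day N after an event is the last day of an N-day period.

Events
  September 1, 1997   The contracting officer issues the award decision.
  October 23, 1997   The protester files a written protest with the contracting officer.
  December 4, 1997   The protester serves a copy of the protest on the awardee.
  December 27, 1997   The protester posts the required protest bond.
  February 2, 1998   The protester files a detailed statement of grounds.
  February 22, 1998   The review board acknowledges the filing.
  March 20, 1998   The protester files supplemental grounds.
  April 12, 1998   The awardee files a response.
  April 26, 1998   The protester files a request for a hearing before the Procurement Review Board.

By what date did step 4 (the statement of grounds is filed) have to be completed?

Step 4 runs from December 27, 1997, when the protest bond is posted. The window is 18–39 days after December 27, 1997; it closes on February 4, 1998.

February 4, 1998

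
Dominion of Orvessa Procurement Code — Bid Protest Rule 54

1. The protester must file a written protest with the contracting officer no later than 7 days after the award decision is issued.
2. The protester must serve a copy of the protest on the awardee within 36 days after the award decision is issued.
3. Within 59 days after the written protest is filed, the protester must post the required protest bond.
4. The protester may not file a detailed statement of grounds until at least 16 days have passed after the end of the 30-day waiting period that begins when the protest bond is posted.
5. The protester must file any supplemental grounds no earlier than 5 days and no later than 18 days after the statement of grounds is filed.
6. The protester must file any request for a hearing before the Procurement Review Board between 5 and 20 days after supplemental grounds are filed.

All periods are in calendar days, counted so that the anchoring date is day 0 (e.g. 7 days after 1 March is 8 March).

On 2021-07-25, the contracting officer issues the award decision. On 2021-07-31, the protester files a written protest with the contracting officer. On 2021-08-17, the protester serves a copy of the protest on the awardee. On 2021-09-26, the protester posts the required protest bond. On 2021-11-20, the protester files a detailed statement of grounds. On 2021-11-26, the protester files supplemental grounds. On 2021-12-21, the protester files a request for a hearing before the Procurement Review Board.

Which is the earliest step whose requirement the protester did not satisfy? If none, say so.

Step 1: 7 days after 2021-07-25 (when the award decision is issued) is 2021-08-01; done 2021-07-31 — timely.
Step 2: 36 days after 2021-07-25 (when the award decision is issued) is 2021-08-30; 2021-08-17 is within that limit.
Step 3: 59 days after 2021-07-31 (when the written protest is filed) is 2021-09-28; done 2021-09-26 — timely.
Step 4: the earliest permitted date is 16 days after 2021-10-26 (end of the 30-day waiting period, which began when the protest bond is posted on 2021-09-26), i.e. 2021-11-11; done 2021-11-20, after the minimum wait.
Step 5: the window is 5–18 days after 2021-11-20 (when the statement of grounds is filed), so 2021-11-25 through 2021-12-08; done 2021-11-26 — within the window.
Step 6: the window is 5–20 days after 2021-11-26 (when supplemental grounds are filed), so 2021-12-01 through 2021-12-16; 2021-12-21 is 5 days past the end of the window.
The analysis stops there.

Step 6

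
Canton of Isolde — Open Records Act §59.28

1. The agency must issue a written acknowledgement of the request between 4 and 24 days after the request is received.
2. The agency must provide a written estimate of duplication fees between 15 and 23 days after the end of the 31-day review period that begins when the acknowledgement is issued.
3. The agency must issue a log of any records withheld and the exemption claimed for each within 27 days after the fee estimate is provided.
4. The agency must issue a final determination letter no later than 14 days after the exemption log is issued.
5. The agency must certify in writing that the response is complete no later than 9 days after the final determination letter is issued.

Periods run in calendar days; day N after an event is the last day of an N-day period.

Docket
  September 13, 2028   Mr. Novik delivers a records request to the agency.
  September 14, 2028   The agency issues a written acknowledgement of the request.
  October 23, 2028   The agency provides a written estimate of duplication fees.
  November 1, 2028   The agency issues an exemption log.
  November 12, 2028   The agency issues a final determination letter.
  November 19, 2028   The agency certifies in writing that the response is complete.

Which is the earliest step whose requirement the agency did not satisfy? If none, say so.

Step 1

Step 1: the window is 4–24 days after September 13, 2028 (when the request is received), so September 17, 2028 through October 7, 2028; September 14, 2028 is 3 days too early.
No need to go further; step 1 was not satisfied.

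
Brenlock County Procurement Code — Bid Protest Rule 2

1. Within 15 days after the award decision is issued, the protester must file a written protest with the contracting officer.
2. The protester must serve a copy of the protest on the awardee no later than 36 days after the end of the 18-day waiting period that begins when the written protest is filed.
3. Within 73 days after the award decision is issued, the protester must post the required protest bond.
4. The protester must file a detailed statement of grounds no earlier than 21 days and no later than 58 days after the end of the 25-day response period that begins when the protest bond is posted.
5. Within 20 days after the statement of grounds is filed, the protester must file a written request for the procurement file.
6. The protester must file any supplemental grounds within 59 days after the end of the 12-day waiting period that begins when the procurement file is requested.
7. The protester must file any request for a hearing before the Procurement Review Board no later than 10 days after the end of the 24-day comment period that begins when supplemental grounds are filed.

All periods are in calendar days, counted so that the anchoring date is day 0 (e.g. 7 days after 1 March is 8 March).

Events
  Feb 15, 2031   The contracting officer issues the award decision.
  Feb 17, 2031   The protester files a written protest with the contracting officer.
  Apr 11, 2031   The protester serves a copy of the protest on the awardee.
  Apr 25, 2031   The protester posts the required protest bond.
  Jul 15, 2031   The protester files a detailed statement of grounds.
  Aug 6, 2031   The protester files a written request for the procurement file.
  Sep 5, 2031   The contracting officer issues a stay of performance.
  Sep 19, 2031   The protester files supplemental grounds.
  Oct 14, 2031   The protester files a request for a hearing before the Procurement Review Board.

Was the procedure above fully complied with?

No

Step 1 — counting 15 days from Feb 15, 2031 (when the award decision is issued) gives a deadline of Mar 2, 2031; Feb 17, 2031 is within that limit.
Step 2 — counting 36 days from Mar 7, 2031 (end of the 18-day waiting period, which began when the written protest is filed on Feb 17, 2031) gives a deadline of Apr 12, 2031; done Apr 11, 2031 — timely.
Step 3 — counting 73 days from Feb 15, 2031 (when the award decision is issued) gives a deadline of Apr 29, 2031; Apr 25, 2031 is within that limit.
Step 4 — 21 and 58 days from May 20, 2031 (end of the 25-day response period, which began when the protest bond is posted on Apr 25, 2031) are Jun 10, 2031 and Jul 17, 2031 respectively; done Jul 15, 2031, which is between those dates.
Step 5 — counting 20 days from Jul 15, 2031 (when the statement of grounds is filed) gives a deadline of Aug 4, 2031; not done until Aug 6, 2031, 2 days after the deadline.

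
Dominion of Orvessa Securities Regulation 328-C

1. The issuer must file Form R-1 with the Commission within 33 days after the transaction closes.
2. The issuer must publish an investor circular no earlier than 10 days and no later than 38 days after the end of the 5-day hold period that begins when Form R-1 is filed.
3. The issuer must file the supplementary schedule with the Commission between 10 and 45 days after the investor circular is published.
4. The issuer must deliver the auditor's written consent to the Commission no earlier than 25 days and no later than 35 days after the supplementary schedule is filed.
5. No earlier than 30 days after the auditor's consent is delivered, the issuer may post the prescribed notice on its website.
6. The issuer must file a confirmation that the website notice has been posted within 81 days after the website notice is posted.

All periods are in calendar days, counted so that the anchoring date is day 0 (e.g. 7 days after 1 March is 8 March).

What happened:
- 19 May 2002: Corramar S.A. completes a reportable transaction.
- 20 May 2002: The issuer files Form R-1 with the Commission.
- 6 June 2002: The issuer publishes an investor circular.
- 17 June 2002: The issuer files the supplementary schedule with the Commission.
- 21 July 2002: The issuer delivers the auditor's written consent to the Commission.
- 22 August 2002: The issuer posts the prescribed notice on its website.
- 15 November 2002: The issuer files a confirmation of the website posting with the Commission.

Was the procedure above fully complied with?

No

(1) due by 19 May 2002 + 33 days = 21 June 2002; completed 20 May 2002, before the deadline.
(2) the permitted window runs from 25 May 2002 + 10 = 4 June 2002 to 25 May 2002 + 38 = 2 July 2002; 6 June 2002 falls inside that range.
(3) the permitted window runs from 6 June 2002 + 10 = 16 June 2002 to 6 June 2002 + 45 = 21 July 2002; 17 June 2002 falls inside that range.
(4) the permitted window runs from 17 June 2002 + 25 = 12 July 2002 to 17 June 2002 + 35 = 22 July 2002; 21 July 2002 falls inside that range.
(5) permitted from 21 July 2002 + 30 days = 20 August 2002 onward; 22 August 2002 is on or after that date.
(6) due by 22 August 2002 + 81 days = 11 November 2002; done 15 November 2002 — 4 days late.
The procedure was therefore not followed at step 6.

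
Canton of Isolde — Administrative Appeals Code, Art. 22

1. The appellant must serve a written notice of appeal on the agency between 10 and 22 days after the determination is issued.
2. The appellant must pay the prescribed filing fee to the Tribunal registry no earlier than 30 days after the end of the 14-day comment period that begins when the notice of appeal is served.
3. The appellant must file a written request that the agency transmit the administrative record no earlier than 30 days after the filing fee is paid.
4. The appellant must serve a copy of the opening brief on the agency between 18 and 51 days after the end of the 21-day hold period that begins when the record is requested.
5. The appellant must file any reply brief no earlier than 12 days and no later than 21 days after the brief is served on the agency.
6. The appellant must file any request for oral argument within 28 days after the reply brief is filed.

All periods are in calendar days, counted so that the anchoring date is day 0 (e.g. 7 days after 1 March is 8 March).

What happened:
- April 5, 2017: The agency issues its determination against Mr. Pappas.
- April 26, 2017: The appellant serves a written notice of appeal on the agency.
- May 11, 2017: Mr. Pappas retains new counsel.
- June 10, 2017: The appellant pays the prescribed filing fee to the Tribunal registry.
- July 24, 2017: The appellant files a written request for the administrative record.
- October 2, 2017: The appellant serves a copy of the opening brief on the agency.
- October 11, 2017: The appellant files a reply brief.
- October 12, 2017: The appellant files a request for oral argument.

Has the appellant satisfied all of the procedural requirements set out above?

(1) the permitted window runs from April 5, 2017 + 10 = April 15, 2017 to April 5, 2017 + 22 = April 27, 2017; done April 26, 2017, which is between those dates.
(2) permitted from May 10, 2017 + 30 days = June 9, 2017 onward; June 10, 2017 is on or after that date.
(3) permitted from June 10, 2017 + 30 days = July 10, 2017 onward; done July 24, 2017, after the minimum wait.
(4) the permitted window runs from August 14, 2017 + 18 = September 1, 2017 to August 14, 2017 + 51 = October 4, 2017; October 2, 2017 falls inside that range.
(5) the permitted window runs from October 2, 2017 + 12 = October 14, 2017 to October 2, 2017 + 21 = October 23, 2017; done October 11, 2017 — 3 days before the window opened.

No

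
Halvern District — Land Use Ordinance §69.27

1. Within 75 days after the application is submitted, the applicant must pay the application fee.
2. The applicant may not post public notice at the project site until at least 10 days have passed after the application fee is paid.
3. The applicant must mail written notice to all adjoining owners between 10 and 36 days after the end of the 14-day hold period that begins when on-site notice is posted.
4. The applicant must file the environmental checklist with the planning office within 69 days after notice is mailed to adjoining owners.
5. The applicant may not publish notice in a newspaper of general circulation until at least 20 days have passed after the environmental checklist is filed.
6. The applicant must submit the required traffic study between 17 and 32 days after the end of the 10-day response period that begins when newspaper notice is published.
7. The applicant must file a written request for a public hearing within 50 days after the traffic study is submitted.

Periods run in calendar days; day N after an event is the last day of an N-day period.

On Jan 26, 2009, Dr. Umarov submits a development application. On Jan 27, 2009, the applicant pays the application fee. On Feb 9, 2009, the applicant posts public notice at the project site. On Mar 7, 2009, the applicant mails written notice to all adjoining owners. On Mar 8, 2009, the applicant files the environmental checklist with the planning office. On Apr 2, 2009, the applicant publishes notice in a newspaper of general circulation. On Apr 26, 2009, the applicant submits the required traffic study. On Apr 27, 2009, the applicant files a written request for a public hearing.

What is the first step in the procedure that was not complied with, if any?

Step 6

Step 1 — counting 75 days from Jan 26, 2009 (when the application is submitted) gives a deadline of Apr 11, 2009; completed Jan 27, 2009, before the deadline.
Step 2 — must wait 10 days from Jan 27, 2009 (when the application fee is paid), so not before Feb 6, 2009; done Feb 9, 2009 — permitted.
Step 3 — 10 and 36 days from Feb 23, 2009 (end of the 14-day hold period, which began when on-site notice is posted on Feb 9, 2009) are Mar 5, 2009 and Mar 31, 2009 respectively; done Mar 7, 2009, which is between those dates.
Step 4 — counting 69 days from Mar 7, 2009 (when notice is mailed to adjoining owners) gives a deadline of May 15, 2009; Mar 8, 2009 is within that limit.
Step 5 — must wait 20 days from Mar 8, 2009 (when the environmental checklist is filed), so not before Mar 28, 2009; done Apr 2, 2009, after the minimum wait.
Step 6 — 17 and 32 days from Apr 12, 2009 (end of the 10-day response period, which began when newspaper notice is published on Apr 2, 2009) are Apr 29, 2009 and May 14, 2009 respectively; Apr 26, 2009 is 3 days too early.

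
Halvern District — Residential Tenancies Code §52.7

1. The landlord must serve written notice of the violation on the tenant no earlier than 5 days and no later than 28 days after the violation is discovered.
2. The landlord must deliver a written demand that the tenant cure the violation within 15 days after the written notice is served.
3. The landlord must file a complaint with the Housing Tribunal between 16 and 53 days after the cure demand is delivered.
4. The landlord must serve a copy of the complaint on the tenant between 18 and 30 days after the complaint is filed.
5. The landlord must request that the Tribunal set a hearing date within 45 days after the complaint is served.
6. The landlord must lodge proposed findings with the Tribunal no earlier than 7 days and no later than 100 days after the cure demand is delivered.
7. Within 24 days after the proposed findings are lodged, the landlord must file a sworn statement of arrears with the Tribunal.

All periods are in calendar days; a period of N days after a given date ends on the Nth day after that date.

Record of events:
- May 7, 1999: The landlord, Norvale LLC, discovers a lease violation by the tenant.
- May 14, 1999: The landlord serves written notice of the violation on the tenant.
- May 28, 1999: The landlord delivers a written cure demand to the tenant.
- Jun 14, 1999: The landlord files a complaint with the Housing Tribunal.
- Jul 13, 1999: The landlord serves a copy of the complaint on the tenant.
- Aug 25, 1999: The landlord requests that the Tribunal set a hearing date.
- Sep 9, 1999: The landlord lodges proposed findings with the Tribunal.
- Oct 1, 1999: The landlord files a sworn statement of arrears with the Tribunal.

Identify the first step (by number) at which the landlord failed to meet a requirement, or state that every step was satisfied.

Step 1: the window is 5–28 days after May 7, 1999 (when the violation is discovered), so May 12, 1999 through Jun 4, 1999; done May 14, 1999 — within the window.
Step 2: 15 days after May 14, 1999 (when the written notice is served) is May 29, 1999; done May 28, 1999 — timely.
Step 3: the window is 16–53 days after May 28, 1999 (when the cure demand is delivered), so Jun 13, 1999 through Jul 20, 1999; done Jun 14, 1999 — within the window.
Step 4: the window is 18–30 days after Jun 14, 1999 (when the complaint is filed), so Jul 2, 1999 through Jul 14, 1999; done Jul 13, 1999 — within the window.
Step 5: 45 days after Jul 13, 1999 (when the complaint is served) is Aug 27, 1999; Aug 25, 1999 is within that limit.
Step 6: the window is 7–100 days after May 28, 1999 (when the cure demand is delivered), so Jun 4, 1999 through Sep 5, 1999; Sep 9, 1999 is 4 days past the end of the window.

Step 6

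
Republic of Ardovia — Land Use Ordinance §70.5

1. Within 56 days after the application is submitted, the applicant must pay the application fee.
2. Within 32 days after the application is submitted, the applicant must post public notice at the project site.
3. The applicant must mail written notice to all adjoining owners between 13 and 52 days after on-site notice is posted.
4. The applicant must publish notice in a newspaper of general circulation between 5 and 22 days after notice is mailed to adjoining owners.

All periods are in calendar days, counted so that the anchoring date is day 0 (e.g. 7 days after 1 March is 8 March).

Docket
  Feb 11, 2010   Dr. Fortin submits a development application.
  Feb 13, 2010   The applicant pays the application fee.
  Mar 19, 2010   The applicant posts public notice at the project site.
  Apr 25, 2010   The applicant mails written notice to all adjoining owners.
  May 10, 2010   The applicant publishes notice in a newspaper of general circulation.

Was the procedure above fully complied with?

No

(1) due by Feb 11, 2010 + 56 days = Apr 8, 2010; completed Feb 13, 2010, before the deadline.
(2) due by Feb 11, 2010 + 32 days = Mar 15, 2010; not done until Mar 19, 2010, 4 days after the deadline.
That is the first point of non-compliance.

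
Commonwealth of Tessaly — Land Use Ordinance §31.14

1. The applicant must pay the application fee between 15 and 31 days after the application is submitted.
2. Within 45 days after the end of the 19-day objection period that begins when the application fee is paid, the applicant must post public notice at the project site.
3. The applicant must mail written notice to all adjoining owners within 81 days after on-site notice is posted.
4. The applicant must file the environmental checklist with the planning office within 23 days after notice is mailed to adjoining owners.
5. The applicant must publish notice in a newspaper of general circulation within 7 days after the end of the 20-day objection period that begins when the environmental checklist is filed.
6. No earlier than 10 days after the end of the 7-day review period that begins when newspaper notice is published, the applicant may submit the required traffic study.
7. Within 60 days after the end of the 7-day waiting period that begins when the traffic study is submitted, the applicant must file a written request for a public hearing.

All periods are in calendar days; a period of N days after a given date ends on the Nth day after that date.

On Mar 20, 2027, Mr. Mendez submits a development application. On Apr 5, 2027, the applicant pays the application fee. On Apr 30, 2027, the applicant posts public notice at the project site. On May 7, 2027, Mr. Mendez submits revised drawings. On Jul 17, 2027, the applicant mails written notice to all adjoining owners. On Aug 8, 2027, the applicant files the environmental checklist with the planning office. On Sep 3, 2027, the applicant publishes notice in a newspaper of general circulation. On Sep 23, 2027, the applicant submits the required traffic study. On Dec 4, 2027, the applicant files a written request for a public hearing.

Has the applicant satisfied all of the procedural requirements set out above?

Step 1 — 15 and 31 days from Mar 20, 2027 (when the application is submitted) are Apr 4, 2027 and Apr 20, 2027 respectively; done Apr 5, 2027 — within the window.
Step 2 — counting 45 days from Apr 24, 2027 (end of the 19-day objection period, which began when the application fee is paid on Apr 5, 2027) gives a deadline of Jun 8, 2027; completed Apr 30, 2027, before the deadline.
Step 3 — counting 81 days from Apr 30, 2027 (when on-site notice is posted) gives a deadline of Jul 20, 2027; done Jul 17, 2027 — timely.
Step 4 — counting 23 days from Jul 17, 2027 (when notice is mailed to adjoining owners) gives a deadline of Aug 9, 2027; Aug 8, 2027 is within that limit.
Step 5 — counting 7 days from Aug 28, 2027 (end of the 20-day objection period, which began when the environmental checklist is filed on Aug 8, 2027) gives a deadline of Sep 4, 2027; completed Sep 3, 2027, before the deadline.
Step 6 — must wait 10 days from Sep 10, 2027 (end of the 7-day review period, which began when newspaper notice is published on Sep 3, 2027), so not before Sep 20, 2027; Sep 23, 2027 is on or after that date.
Step 7 — counting 60 days from Sep 30, 2027 (end of the 7-day waiting period, which began when the traffic study is submitted on Sep 23, 2027) gives a deadline of Nov 29, 2027; Dec 4, 2027 misses that deadline by 5 days.
The procedure was therefore not followed at step 7.

No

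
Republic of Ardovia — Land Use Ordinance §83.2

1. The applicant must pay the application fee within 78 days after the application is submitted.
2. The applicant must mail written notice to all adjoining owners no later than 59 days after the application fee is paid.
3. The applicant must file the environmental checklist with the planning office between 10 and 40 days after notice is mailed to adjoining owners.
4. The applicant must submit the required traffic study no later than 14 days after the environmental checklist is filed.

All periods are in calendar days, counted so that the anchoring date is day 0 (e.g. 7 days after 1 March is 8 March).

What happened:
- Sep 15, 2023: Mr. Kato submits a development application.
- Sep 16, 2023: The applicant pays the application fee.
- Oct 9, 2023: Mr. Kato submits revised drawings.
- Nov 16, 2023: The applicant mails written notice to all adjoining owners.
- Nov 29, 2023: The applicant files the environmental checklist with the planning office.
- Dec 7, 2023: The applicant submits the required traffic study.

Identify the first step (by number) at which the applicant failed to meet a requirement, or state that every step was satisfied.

(1) due by Sep 15, 2023 + 78 days = Dec 2, 2023; done Sep 16, 2023 — timely.
(2) due by Sep 16, 2023 + 59 days = Nov 14, 2023; Nov 16, 2023 misses that deadline by 2 days.
That is the first point of non-compliance.

Step 2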